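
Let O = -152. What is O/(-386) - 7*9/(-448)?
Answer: 6601/12352 ≈ 0.53441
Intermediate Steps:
O/(-386) - 7*9/(-448) = -152/(-386) - 7*9/(-448) = -152*(-1/386) - 63*(-1/448) = 76/193 + 9/64 = 6601/12352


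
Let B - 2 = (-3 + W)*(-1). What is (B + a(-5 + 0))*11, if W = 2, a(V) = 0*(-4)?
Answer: 33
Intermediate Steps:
a(V) = 0
B = 3 (B = 2 + (-3 + 2)*(-1) = 2 - 1*(-1) = 2 + 1 = 3)
(B + a(-5 + 0))*11 = (3 + 0)*11 = 3*11 = 33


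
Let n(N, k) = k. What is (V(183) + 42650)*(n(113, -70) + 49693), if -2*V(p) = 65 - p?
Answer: 2119348707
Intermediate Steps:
V(p) = -65/2 + p/2 (V(p) = -(65 - p)/2 = -65/2 + p/2)
(V(183) + 42650)*(n(113, -70) + 49693) = ((-65/2 + (½)*183) + 42650)*(-70 + 49693) = ((-65/2 + 183/2) + 42650)*49623 = (59 + 42650)*49623 = 42709*49623 = 2119348707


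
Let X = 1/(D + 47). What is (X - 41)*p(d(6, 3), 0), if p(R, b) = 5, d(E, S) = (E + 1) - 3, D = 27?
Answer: -15165/74 ≈ -204.93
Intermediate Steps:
d(E, S) = -2 + E (d(E, S) = (1 + E) - 3 = -2 + E)
X = 1/74 (X = 1/(27 + 47) = 1/74 ≈ 0.013514)
(X - 41)*p(d(6, 3), 0) = (1/74 - 41)*5 = -3033/74*5 = -15165/74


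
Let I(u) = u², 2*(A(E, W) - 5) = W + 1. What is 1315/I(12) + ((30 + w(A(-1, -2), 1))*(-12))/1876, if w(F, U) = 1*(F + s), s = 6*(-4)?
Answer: 87457/9648 ≈ 9.0648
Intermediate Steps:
s = -24
A(E, W) = 11/2 + W/2 (A(E, W) = 5 + (W + 1)/2 = 5 + (1 + W)/2 = 5 + (½ + W/2) = 11/2 + W/2)
w(F, U) = -24 + F (w(F, U) = 1*(F - 24) = 1*(-24 + F) = -24 + F)
1315/I(12) + ((30 + w(A(-1, -2), 1))*(-12))/1876 = 1315/(12²) + ((30 + (-24 + (11/2 + (½)*(-2))))*(-12))/1876 = 1315/144 + ((30 + (-24 + (11/2 - 1)))*(-12))*(1/1876) = 1315*(1/144) + ((30 + (-24 + 9/2))*(-12))*(1/1876) = 1315/144 + ((30 - 39/2)*(-12))*(1/1876) = 1315/144 + ((21/2)*(-12))*(1/1876) = 1315/144 - 126*1/1876 = 1315/144 - 9/134 = 87457/9648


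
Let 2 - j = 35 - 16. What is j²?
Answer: 289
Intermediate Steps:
j = -17 (j = 2 - (35 - 16) = 2 - 1*19 = 2 - 19 = -17)
j² = (-17)² = 289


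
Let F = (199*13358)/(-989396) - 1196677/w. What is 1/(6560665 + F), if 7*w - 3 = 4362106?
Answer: 2157926598082/14157423562878938519 ≈ 1.5242e-7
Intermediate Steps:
w = 4362109/7 (w = 3/7 + (⅐)*4362106 = 3/7 + 623158 = 4362109/7 ≈ 6.2316e+5)
F = -9941726706011/2157926598082 (F = (199*13358)/(-989396) - 1196677/4362109/7 = 2658242*(-1/989396) - 1196677*7/4362109 = -1329121/494698 - 8376739/4362109 = -9941726706011/2157926598082 ≈ -4.6071)
1/(6560665 + F) = 1/(6560665 - 9941726706011/2157926598082) = 1/(14157423562878938519/2157926598082) = 2157926598082/14157423562878938519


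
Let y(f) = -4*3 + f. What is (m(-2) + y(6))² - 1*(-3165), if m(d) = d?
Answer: 3229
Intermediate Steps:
y(f) = -12 + f
(m(-2) + y(6))² - 1*(-3165) = (-2 + (-12 + 6))² - 1*(-3165) = (-2 - 6)² + 3165 = (-8)² + 3165 = 64 + 3165 = 3229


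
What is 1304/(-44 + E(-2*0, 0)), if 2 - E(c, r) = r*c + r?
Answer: -652/21 ≈ -31.048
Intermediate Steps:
E(c, r) = 2 - r - c*r (E(c, r) = 2 - (r*c + r) = 2 - (c*r + r) = 2 - (r + c*r) = 2 + (-r - c*r) = 2 - r - c*r)
1304/(-44 + E(-2*0, 0)) = 1304/(-44 + (2 - 1*0 - 1*(-2*0)*0)) = 1304/(-44 + (2 + 0 - 1*0*0)) = 1304/(-44 + (2 + 0 + 0)) = 1304/(-44 + 2) = 1304/(-42) = -1/42*1304 = -652/21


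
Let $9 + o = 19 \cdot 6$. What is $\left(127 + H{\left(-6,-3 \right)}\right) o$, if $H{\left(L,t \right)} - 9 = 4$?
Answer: $14700$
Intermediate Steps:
$H{\left(L,t \right)} = 13$ ($H{\left(L,t \right)} = 9 + 4 = 13$)
$o = 105$ ($o = -9 + 19 \cdot 6 = -9 + 114 = 105$)
$\left(127 + H{\left(-6,-3 \right)}\right) o = \left(127 + 13\right) 105 = 140 \cdot 105 = 14700$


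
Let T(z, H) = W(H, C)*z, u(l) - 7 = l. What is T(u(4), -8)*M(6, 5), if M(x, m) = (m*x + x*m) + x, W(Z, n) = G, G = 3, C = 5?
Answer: 2178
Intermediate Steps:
u(l) = 7 + l
W(Z, n) = 3
T(z, H) = 3*z
M(x, m) = x + 2*m*x (M(x, m) = (m*x + m*x) + x = 2*m*x + x = x + 2*m*x)
T(u(4), -8)*M(6, 5) = (3*(7 + 4))*(6*(1 + 2*5)) = (3*11)*(6*(1 + 10)) = 33*(6*11) = 33*66 = 2178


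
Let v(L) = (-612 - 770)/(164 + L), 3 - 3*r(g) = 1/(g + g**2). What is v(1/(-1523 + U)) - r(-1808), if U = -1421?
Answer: -44609260979249/4732150927920 ≈ -9.4268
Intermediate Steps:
r(g) = 1 - 1/(3*(g + g**2))
v(L) = -1382/(164 + L)
v(1/(-1523 + U)) - r(-1808) = -1382/(164 + 1/(-1523 - 1421)) - (-1/3 - 1808 + (-1808)**2)/((-1808)*(1 - 1808)) = -1382/(164 + 1/(-2944)) - (-1)*(-1/3 - 1808 + 3268864)/(1808*(-1807)) = -1382/(164 - 1/2944) - (-1)*(-1)*9801167/(1808*1807*3) = -1382/482815/2944 - 1*9801167/9801168 = -1382*2944/482815 - 9801167/9801168 = -4068608/482815 - 9801167/9801168 = -44609260979249/4732150927920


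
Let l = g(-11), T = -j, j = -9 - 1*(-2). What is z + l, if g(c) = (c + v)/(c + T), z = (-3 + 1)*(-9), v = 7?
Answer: 19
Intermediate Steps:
j = -7 (j = -9 + 2 = -7)
T = 7 (T = -1*(-7) = 7)
z = 18 (z = -2*(-9) = 18)
g(c) = 1 (g(c) = (c + 7)/(c + 7) = (7 + c)/(7 + c) = 1)
l = 1
z + l = 18 + 1 = 19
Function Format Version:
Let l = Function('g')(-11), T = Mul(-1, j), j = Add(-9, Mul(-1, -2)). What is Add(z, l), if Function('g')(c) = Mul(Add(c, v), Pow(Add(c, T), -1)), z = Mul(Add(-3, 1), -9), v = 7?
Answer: 19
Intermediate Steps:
j = -7 (j = Add(-9, 2) = -7)
T = 7 (T = Mul(-1, -7) = 7)
z = 18 (z = Mul(-2, -9) = 18)
Function('g')(c) = 1 (Function('g')(c) = Mul(Add(c, 7), Pow(Add(c, 7), -1)) = Mul(Add(7, c), Pow(Add(7, c), -1)) = 1)
l = 1
Add(z, l) = Add(18, 1) = 19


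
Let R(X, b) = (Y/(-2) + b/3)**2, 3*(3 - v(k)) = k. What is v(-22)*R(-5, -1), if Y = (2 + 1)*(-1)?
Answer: 1519/108 ≈ 14.065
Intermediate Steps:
Y = -3 (Y = 3*(-1) = -3)
v(k) = 3 - k/3
R(X, b) = (3/2 + b/3)**2 (R(X, b) = (-3/(-2) + b/3)**2 = (-3*(-1/2) + b*(1/3))**2 = (3/2 + b/3)**2)
v(-22)*R(-5, -1) = (3 - 1/3*(-22))*((9 + 2*(-1))**2/36) = (3 + 22/3)*((9 - 2)**2/36) = 31*((1/36)*7**2)/3 = 31*((1/36)*49)/3 = (31/3)*(49/36) = 1519/108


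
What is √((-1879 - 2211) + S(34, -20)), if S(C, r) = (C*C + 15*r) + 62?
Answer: 2*I*√793 ≈ 56.32*I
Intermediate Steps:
S(C, r) = 62 + C² + 15*r (S(C, r) = (C² + 15*r) + 62 = 62 + C² + 15*r)
√((-1879 - 2211) + S(34, -20)) = √((-1879 - 2211) + (62 + 34² + 15*(-20))) = √(-4090 + (62 + 1156 - 300)) = √(-4090 + 918) = √(-3172) = 2*I*√793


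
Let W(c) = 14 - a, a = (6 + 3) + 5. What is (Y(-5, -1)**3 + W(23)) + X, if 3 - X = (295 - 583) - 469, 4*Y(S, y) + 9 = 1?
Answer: 752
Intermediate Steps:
a = 14 (a = 9 + 5 = 14)
W(c) = 0 (W(c) = 14 - 1*14 = 14 - 14 = 0)
Y(S, y) = -2 (Y(S, y) = -9/4 + (1/4)*1 = -9/4 + 1/4 = -2)
X = 760 (X = 3 - ((295 - 583) - 469) = 3 - (-288 - 469) = 3 - 1*(-757) = 3 + 757 = 760)
(Y(-5, -1)**3 + W(23)) + X = ((-2)**3 + 0) + 760 = (-8 + 0) + 760 = -8 + 760 = 752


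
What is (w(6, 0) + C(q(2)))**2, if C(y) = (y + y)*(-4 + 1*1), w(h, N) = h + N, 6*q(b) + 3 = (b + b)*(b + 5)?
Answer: 361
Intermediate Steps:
q(b) = -1/2 + b*(5 + b)/3 (q(b) = -1/2 + ((b + b)*(b + 5))/6 = -1/2 + ((2*b)*(5 + b))/6 = -1/2 + (2*b*(5 + b))/6 = -1/2 + b*(5 + b)/3)
w(h, N) = N + h
C(y) = -6*y (C(y) = (2*y)*(-4 + 1) = (2*y)*(-3) = -6*y)
(w(6, 0) + C(q(2)))**2 = ((0 + 6) - 6*(-1/2 + (1/3)*2**2 + (5/3)*2))**2 = (6 - 6*(-1/2 + (1/3)*4 + 10/3))**2 = (6 - 6*(-1/2 + 4/3 + 10/3))**2 = (6 - 6*25/6)**2 = (6 - 25)**2 = (-19)**2 = 361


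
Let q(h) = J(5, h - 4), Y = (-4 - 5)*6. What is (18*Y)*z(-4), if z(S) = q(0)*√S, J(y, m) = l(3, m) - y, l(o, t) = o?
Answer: 3888*I ≈ 3888.0*I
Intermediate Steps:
Y = -54 (Y = -9*6 = -54)
J(y, m) = 3 - y
q(h) = -2 (q(h) = 3 - 1*5 = 3 - 5 = -2)
z(S) = -2*√S
(18*Y)*z(-4) = (18*(-54))*(-4*I) = -(-1944)*2*I = -(-3888)*I = 3888*I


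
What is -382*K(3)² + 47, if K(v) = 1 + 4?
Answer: -9503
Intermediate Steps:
K(v) = 5
-382*K(3)² + 47 = -382*5² + 47 = -382*25 + 47 = -9550 + 47 = -9503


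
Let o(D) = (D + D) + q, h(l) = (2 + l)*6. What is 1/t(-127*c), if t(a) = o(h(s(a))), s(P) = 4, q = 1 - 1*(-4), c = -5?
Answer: 1/77 ≈ 0.012987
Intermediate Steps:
q = 5 (q = 1 + 4 = 5)
h(l) = 12 + 6*l
o(D) = 5 + 2*D (o(D) = (D + D) + 5 = 2*D + 5 = 5 + 2*D)
t(a) = 77 (t(a) = 5 + 2*(12 + 6*4) = 5 + 2*(12 + 24) = 5 + 2*36 = 5 + 72 = 77)
1/t(-127*c) = 1/77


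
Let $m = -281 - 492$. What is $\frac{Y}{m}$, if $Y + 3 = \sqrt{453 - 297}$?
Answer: $\frac{3}{773} - \frac{2 \sqrt{39}}{773} \approx -0.012277$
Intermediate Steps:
$Y = -3 + 2 \sqrt{39}$ ($Y = -3 + \sqrt{453 - 297} = -3 + \sqrt{156} = -3 + 2 \sqrt{39} \approx 9.49$)
$m = -773$ ($m = -281 - 492 = -773$)
$\frac{Y}{m} = \frac{-3 + 2 \sqrt{39}}{-773} = \left(-3 + 2 \sqrt{39}\right) \left(- \frac{1}{773}\right) = \frac{3}{773} - \frac{2 \sqrt{39}}{773}$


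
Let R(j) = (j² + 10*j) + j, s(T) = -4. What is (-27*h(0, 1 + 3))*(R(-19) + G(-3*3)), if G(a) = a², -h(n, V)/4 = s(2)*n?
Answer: 0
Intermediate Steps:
R(j) = j² + 11*j
h(n, V) = 16*n (h(n, V) = -(-16)*n = 16*n)
(-27*h(0, 1 + 3))*(R(-19) + G(-3*3)) = (-432*0)*(-19*(11 - 19) + (-3*3)²) = (-27*0)*(-19*(-8) + (-9)²) = 0*(152 + 81) = 0*233 = 0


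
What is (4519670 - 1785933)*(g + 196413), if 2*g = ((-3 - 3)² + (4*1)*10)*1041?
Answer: 645082653627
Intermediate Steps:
g = 39558 (g = (((-3 - 3)² + (4*1)*10)*1041)/2 = (((-6)² + 4*10)*1041)/2 = ((36 + 40)*1041)/2 = (76*1041)/2 = (½)*79116 = 39558)
(4519670 - 1785933)*(g + 196413) = (4519670 - 1785933)*(39558 + 196413) = 2733737*235971 = 645082653627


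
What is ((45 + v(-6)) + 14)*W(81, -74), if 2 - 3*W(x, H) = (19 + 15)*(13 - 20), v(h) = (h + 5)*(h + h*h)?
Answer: 2320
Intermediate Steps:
v(h) = (5 + h)*(h + h²)
W(x, H) = 80 (W(x, H) = ⅔ - (19 + 15)*(13 - 20)/3 = ⅔ - 34*(-7)/3 = ⅔ - ⅓*(-238) = ⅔ + 238/3 = 80)
((45 + v(-6)) + 14)*W(81, -74) = ((45 - 6*(5 + (-6)² + 6*(-6))) + 14)*80 = ((45 - 6*(5 + 36 - 36)) + 14)*80 = ((45 - 6*5) + 14)*80 = ((45 - 30) + 14)*80 = (15 + 14)*80 = 29*80 = 2320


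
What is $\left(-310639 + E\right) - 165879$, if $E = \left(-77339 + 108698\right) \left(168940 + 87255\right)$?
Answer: $8033542487$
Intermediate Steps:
$E = 8034019005$ ($E = 31359 \cdot 256195 = 8034019005$)
$\left(-310639 + E\right) - 165879 = \left(-310639 + 8034019005\right) - 165879 = 8033708366 - 165879 = 8033542487$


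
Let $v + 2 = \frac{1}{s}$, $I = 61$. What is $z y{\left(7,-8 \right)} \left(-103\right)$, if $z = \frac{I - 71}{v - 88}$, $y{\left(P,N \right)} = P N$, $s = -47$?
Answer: $\frac{2710960}{4231} \approx 640.74$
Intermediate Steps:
$y{\left(P,N \right)} = N P$
$v = - \frac{95}{47}$ ($v = -2 + \frac{1}{-47} = -2 - \frac{1}{47} = - \frac{95}{47} \approx -2.0213$)
$z = \frac{470}{4231}$ ($z = \frac{61 - 71}{- \frac{95}{47} - 88} = - \frac{10}{- \frac{4231}{47}} = \left(-10\right) \left(- \frac{47}{4231}\right) = \frac{470}{4231} \approx 0.11108$)
$z y{\left(7,-8 \right)} \left(-103\right) = \frac{470 \left(\left(-8\right) 7\right)}{4231} \left(-103\right) = \frac{470}{4231} \left(-56\right) \left(-103\right) = \left(- \frac{26320}{4231}\right) \left(-103\right) = \frac{2710960}{4231}$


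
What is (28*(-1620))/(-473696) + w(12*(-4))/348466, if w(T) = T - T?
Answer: 2835/29606 ≈ 0.095758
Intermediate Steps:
w(T) = 0
(28*(-1620))/(-473696) + w(12*(-4))/348466 = (28*(-1620))/(-473696) + 0/348466 = -45360*(-1/473696) + 0*(1/348466) = 2835/29606 + 0 = 2835/29606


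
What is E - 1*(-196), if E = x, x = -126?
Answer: 70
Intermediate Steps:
E = -126
E - 1*(-196) = -126 - 1*(-196) = -126 + 196 = 70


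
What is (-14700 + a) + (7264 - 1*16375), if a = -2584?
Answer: -26395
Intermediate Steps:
(-14700 + a) + (7264 - 1*16375) = (-14700 - 2584) + (7264 - 1*16375) = -17284 + (7264 - 16375) = -17284 - 9111 = -26395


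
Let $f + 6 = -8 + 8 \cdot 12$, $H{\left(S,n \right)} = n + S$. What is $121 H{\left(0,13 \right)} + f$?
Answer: $1655$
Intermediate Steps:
$H{\left(S,n \right)} = S + n$
$f = 82$ ($f = -6 + \left(-8 + 8 \cdot 12\right) = -6 + \left(-8 + 96\right) = -6 + 88 = 82$)
$121 H{\left(0,13 \right)} + f = 121 \left(0 + 13\right) + 82 = 121 \cdot 13 + 82 = 1573 + 82 = 1655$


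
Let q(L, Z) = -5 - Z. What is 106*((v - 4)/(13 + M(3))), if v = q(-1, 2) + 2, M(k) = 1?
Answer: -477/7 ≈ -68.143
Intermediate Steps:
v = -5 (v = (-5 - 1*2) + 2 = (-5 - 2) + 2 = -7 + 2 = -5)
106*((v - 4)/(13 + M(3))) = 106*((-5 - 4)/(13 + 1)) = 106*(-9/14) = -477/7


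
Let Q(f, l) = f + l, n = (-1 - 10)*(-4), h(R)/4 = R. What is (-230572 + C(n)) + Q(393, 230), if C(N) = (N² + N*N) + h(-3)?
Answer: -226089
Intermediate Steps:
h(R) = 4*R
n = 44 (n = -11*(-4) = 44)
C(N) = -12 + 2*N² (C(N) = (N² + N*N) + 4*(-3) = (N² + N²) - 12 = 2*N² - 12 = -12 + 2*N²)
(-230572 + C(n)) + Q(393, 230) = (-230572 + (-12 + 2*44²)) + (393 + 230) = (-230572 + (-12 + 2*1936)) + 623 = (-230572 + (-12 + 3872)) + 623 = (-230572 + 3860) + 623 = -226712 + 623 = -226089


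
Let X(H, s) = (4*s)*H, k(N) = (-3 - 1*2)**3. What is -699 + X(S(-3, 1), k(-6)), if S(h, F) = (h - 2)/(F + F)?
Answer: 551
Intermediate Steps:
k(N) = -125 (k(N) = (-3 - 2)**3 = (-5)**3 = -125)
S(h, F) = (-2 + h)/(2*F) (S(h, F) = (-2 + h)/((2*F)) = (-2 + h)*(1/(2*F)) = (-2 + h)/(2*F))
X(H, s) = 4*H*s
-699 + X(S(-3, 1), k(-6)) = -699 + 4*((1/2)*(-2 - 3)/1)*(-125) = -699 + 4*((1/2)*1*(-5))*(-125) = -699 + 4*(-5/2)*(-125) = -699 + 1250 = 551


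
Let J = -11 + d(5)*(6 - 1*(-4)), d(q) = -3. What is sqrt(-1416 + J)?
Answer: I*sqrt(1457) ≈ 38.171*I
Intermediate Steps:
J = -41 (J = -11 - 3*(6 - 1*(-4)) = -11 - 3*(6 + 4) = -11 - 3*10 = -11 - 30 = -41)
sqrt(-1416 + J) = sqrt(-1416 - 41) = sqrt(-1457) = I*sqrt(1457)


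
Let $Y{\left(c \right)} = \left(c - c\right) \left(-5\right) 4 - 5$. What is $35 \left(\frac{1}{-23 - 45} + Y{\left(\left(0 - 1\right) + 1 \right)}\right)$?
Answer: $- \frac{11935}{68} \approx -175.51$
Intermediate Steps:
$Y{\left(c \right)} = -5$ ($Y{\left(c \right)} = 0 \left(-5\right) 4 - 5 = 0 \cdot 4 - 5 = 0 - 5 = -5$)
$35 \left(\frac{1}{-23 - 45} + Y{\left(\left(0 - 1\right) + 1 \right)}\right) = 35 \left(\frac{1}{-23 - 45} - 5\right) = 35 \left(\frac{1}{-68} - 5\right) = 35 \left(- \frac{1}{68} - 5\right) = 35 \left(- \frac{341}{68}\right) = - \frac{11935}{68}$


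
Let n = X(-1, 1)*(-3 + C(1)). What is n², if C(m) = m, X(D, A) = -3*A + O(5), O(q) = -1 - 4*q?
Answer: 2304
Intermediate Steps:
X(D, A) = -21 - 3*A (X(D, A) = -3*A + (-1 - 4*5) = -3*A + (-1 - 20) = -3*A - 21 = -21 - 3*A)
n = 48 (n = (-21 - 3*1)*(-3 + 1) = (-21 - 3)*(-2) = -24*(-2) = 48)
n² = 48² = 2304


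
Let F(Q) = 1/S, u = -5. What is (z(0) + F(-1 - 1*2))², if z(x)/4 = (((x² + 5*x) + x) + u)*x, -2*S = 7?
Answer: 4/49 ≈ 0.081633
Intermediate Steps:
S = -7/2 (S = -½*7 = -7/2 ≈ -3.5000)
F(Q) = -2/7 (F(Q) = 1/(-7/2) = -2/7)
z(x) = 4*x*(-5 + x² + 6*x) (z(x) = 4*((((x² + 5*x) + x) - 5)*x) = 4*(((x² + 6*x) - 5)*x) = 4*((-5 + x² + 6*x)*x) = 4*(x*(-5 + x² + 6*x)) = 4*x*(-5 + x² + 6*x))
(z(0) + F(-1 - 1*2))² = (4*0*(-5 + 0² + 6*0) - 2/7)² = (4*0*(-5 + 0 + 0) - 2/7)² = (4*0*(-5) - 2/7)² = (0 - 2/7)² = (-2/7)² = 4/49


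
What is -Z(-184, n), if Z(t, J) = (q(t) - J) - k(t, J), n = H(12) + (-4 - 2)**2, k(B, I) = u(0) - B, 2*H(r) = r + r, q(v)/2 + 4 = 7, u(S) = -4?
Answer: 222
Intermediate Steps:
q(v) = 6 (q(v) = -8 + 2*7 = -8 + 14 = 6)
H(r) = r (H(r) = (r + r)/2 = (2*r)/2 = r)
k(B, I) = -4 - B
n = 48 (n = 12 + (-4 - 2)**2 = 12 + (-6)**2 = 12 + 36 = 48)
Z(t, J) = 10 + t - J (Z(t, J) = (6 - J) - (-4 - t) = (6 - J) + (4 + t) = 10 + t - J)
-Z(-184, n) = -(10 - 184 - 1*48) = -(10 - 184 - 48) = -1*(-222) = 222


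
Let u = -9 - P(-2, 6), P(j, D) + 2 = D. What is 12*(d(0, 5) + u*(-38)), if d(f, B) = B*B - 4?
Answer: 6180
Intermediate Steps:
P(j, D) = -2 + D
d(f, B) = -4 + B**2 (d(f, B) = B**2 - 4 = -4 + B**2)
u = -13 (u = -9 - (-2 + 6) = -9 - 1*4 = -9 - 4 = -13)
12*(d(0, 5) + u*(-38)) = 12*((-4 + 5**2) - 13*(-38)) = 12*((-4 + 25) + 494) = 12*(21 + 494) = 12*515 = 6180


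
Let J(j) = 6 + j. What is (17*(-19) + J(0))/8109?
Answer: -317/8109 ≈ -0.039092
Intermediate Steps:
(17*(-19) + J(0))/8109 = (17*(-19) + (6 + 0))/8109 = (-323 + 6)*(1/8109) = -317*1/8109 = -317/8109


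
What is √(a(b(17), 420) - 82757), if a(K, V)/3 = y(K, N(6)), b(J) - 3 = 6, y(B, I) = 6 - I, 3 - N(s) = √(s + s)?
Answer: √(-82748 + 6*√3) ≈ 287.64*I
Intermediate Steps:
N(s) = 3 - √2*√s (N(s) = 3 - √(s + s) = 3 - √(2*s) = 3 - √2*√s)
b(J) = 9 (b(J) = 3 + 6 = 9)
a(K, V) = 9 + 6*√3 (a(K, V) = 3*(6 - (3 - √2*√6)) = 3*(6 - (3 - 2*√3)) = 3*(6 + (-3 + 2*√3)) = 3*(3 + 2*√3) = 9 + 6*√3)
√(a(b(17), 420) - 82757) = √((9 + 6*√3) - 82757) = √(-82748 + 6*√3)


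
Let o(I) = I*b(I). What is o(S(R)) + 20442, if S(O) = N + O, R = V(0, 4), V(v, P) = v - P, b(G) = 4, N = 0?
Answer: 20426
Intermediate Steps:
R = -4 (R = 0 - 1*4 = 0 - 4 = -4)
S(O) = O (S(O) = 0 + O = O)
o(I) = 4*I (o(I) = I*4 = 4*I)
o(S(R)) + 20442 = 4*(-4) + 20442 = -16 + 20442 = 20426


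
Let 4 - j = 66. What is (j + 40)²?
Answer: 484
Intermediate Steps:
j = -62 (j = 4 - 1*66 = 4 - 66 = -62)
(j + 40)² = (-62 + 40)² = (-22)² = 484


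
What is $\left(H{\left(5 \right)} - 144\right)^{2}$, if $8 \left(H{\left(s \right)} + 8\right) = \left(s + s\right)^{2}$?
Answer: $\frac{77841}{4} \approx 19460.0$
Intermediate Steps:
$H{\left(s \right)} = -8 + \frac{s^{2}}{2}$ ($H{\left(s \right)} = -8 + \frac{\left(s + s\right)^{2}}{8} = -8 + \frac{\left(2 s\right)^{2}}{8} = -8 + \frac{4 s^{2}}{8} = -8 + \frac{s^{2}}{2}$)
$\left(H{\left(5 \right)} - 144\right)^{2} = \left(\left(-8 + \frac{5^{2}}{2}\right) - 144\right)^{2} = \left(\left(-8 + \frac{1}{2} \cdot 25\right) - 144\right)^{2} = \left(\left(-8 + \frac{25}{2}\right) - 144\right)^{2} = \left(\frac{9}{2} - 144\right)^{2} = \left(- \frac{279}{2}\right)^{2} = \frac{77841}{4}$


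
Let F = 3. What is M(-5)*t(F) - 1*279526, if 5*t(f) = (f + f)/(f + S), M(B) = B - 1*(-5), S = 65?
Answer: -279526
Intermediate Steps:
M(B) = 5 + B (M(B) = B + 5 = 5 + B)
t(f) = 2*f/(5*(65 + f)) (t(f) = ((f + f)/(f + 65))/5 = ((2*f)/(65 + f))/5 = (2*f/(65 + f))/5 = 2*f/(5*(65 + f)))
M(-5)*t(F) - 1*279526 = (5 - 5)*((⅖)*3/(65 + 3)) - 1*279526 = 0*((⅖)*3/68) - 279526 = 0*((⅖)*3*(1/68)) - 279526 = 0*(3/170) - 279526 = 0 - 279526 = -279526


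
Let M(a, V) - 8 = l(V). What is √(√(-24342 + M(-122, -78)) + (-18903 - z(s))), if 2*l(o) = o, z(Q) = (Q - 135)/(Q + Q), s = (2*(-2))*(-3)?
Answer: √(-302366 + 16*I*√24373)/4 ≈ 0.56782 + 137.47*I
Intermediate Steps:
s = 12 (s = -4*(-3) = 12)
z(Q) = (-135 + Q)/(2*Q) (z(Q) = (-135 + Q)/((2*Q)) = (-135 + Q)*(1/(2*Q)) = (-135 + Q)/(2*Q))
l(o) = o/2
M(a, V) = 8 + V/2
√(√(-24342 + M(-122, -78)) + (-18903 - z(s))) = √(√(-24342 + (8 + (½)*(-78))) + (-18903 - (-135 + 12)/(2*12))) = √(√(-24342 + (8 - 39)) + (-18903 - (-123)/(2*12))) = √(√(-24342 - 31) + (-18903 - 1*(-41/8))) = √(√(-24373) + (-18903 + 41/8)) = √(I*√24373 - 151183/8) = √(-151183/8 + I*√24373)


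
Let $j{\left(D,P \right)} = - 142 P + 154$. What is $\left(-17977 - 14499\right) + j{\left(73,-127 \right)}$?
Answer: $-14288$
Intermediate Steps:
$j{\left(D,P \right)} = 154 - 142 P$
$\left(-17977 - 14499\right) + j{\left(73,-127 \right)} = \left(-17977 - 14499\right) + \left(154 - -18034\right) = -32476 + \left(154 + 18034\right) = -32476 + 18188 = -14288$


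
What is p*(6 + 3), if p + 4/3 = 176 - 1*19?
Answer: 1401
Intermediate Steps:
p = 467/3 (p = -4/3 + (176 - 1*19) = -4/3 + (176 - 19) = -4/3 + 157 = 467/3 ≈ 155.67)
p*(6 + 3) = 467*(6 + 3)/3 = (467/3)*9 = 1401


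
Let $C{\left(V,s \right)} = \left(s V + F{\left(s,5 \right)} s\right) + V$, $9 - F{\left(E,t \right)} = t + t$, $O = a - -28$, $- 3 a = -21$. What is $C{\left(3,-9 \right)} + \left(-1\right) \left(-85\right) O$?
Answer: $2960$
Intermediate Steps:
$a = 7$ ($a = \left(- \frac{1}{3}\right) \left(-21\right) = 7$)
$O = 35$ ($O = 7 - -28 = 7 + 28 = 35$)
$F{\left(E,t \right)} = 9 - 2 t$ ($F{\left(E,t \right)} = 9 - \left(t + t\right) = 9 - 2 t$)
$C{\left(V,s \right)} = V - s + V s$ ($C{\left(V,s \right)} = \left(s V + \left(9 - 10\right) s\right) + V = \left(V s + \left(9 - 10\right) s\right) + V = \left(V s - s\right) + V = \left(- s + V s\right) + V = V - s + V s$)
$C{\left(3,-9 \right)} + \left(-1\right) \left(-85\right) O = \left(3 - -9 + 3 \left(-9\right)\right) + \left(-1\right) \left(-85\right) 35 = \left(3 + 9 - 27\right) + 85 \cdot 35 = -15 + 2975 = 2960$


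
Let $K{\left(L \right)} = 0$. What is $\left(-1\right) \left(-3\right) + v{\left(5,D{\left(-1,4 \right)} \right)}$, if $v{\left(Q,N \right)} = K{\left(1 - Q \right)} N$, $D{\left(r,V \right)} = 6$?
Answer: $3$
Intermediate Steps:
$v{\left(Q,N \right)} = 0$ ($v{\left(Q,N \right)} = 0 N = 0$)
$\left(-1\right) \left(-3\right) + v{\left(5,D{\left(-1,4 \right)} \right)} = \left(-1\right) \left(-3\right) + 0 = 3 + 0 = 3$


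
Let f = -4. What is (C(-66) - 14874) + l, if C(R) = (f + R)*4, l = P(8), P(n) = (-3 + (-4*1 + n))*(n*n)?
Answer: -15090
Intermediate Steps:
P(n) = n²*(-7 + n) (P(n) = (-3 + (-4 + n))*n² = (-7 + n)*n² = n²*(-7 + n))
l = 64 (l = 8²*(-7 + 8) = 64*1 = 64)
C(R) = -16 + 4*R (C(R) = (-4 + R)*4 = -16 + 4*R)
(C(-66) - 14874) + l = ((-16 + 4*(-66)) - 14874) + 64 = ((-16 - 264) - 14874) + 64 = (-280 - 14874) + 64 = -15154 + 64 = -15090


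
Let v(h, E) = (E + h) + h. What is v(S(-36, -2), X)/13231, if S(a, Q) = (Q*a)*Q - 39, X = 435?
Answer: 69/13231 ≈ 0.0052150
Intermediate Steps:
S(a, Q) = -39 + a*Q² (S(a, Q) = a*Q² - 39 = -39 + a*Q²)
v(h, E) = E + 2*h
v(S(-36, -2), X)/13231 = (435 + 2*(-39 - 36*(-2)²))/13231 = (435 + 2*(-39 - 36*4))*(1/13231) = (435 + 2*(-39 - 144))*(1/13231) = (435 + 2*(-183))*(1/13231) = (435 - 366)*(1/13231) = 69*(1/13231) = 69/13231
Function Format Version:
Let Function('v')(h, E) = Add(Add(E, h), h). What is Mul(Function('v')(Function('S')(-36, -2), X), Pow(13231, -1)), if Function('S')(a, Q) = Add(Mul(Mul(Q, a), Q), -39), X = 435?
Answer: Rational(69, 13231) ≈ 0.0052150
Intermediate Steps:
Function('S')(a, Q) = Add(-39, Mul(a, Pow(Q, 2))) (Function('S')(a, Q) = Add(Mul(a, Pow(Q, 2)), -39) = Add(-39, Mul(a, Pow(Q, 2))))
Function('v')(h, E) = Add(E, Mul(2, h))
Mul(Function('v')(Function('S')(-36, -2), X), Pow(13231, -1)) = Mul(Add(435, Mul(2, Add(-39, Mul(-36, Pow(-2, 2))))), Pow(13231, -1)) = Mul(Add(435, Mul(2, Add(-39, Mul(-36, 4)))), Rational(1, 13231)) = Mul(Add(435, Mul(2, Add(-39, -144))), Rational(1, 13231)) = Mul(Add(435, Mul(2, -183)), Rational(1, 13231)) = Mul(Add(435, -366), Rational(1, 13231)) = Mul(69, Rational(1, 13231)) = Rational(69, 13231)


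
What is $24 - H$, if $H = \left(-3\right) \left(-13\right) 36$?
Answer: $-1380$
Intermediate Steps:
$H = 1404$ ($H = 39 \cdot 36 = 1404$)
$24 - H = 24 - 1404 = -1380$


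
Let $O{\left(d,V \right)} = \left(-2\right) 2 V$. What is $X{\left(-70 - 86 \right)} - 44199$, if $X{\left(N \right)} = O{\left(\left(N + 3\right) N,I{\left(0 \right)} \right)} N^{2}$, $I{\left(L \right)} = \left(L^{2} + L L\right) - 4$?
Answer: $345177$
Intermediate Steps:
$I{\left(L \right)} = -4 + 2 L^{2}$ ($I{\left(L \right)} = \left(L^{2} + L^{2}\right) - 4 = 2 L^{2} - 4 = -4 + 2 L^{2}$)
$O{\left(d,V \right)} = - 4 V$
$X{\left(N \right)} = 16 N^{2}$ ($X{\left(N \right)} = - 4 \left(-4 + 2 \cdot 0^{2}\right) N^{2} = - 4 \left(-4 + 2 \cdot 0\right) N^{2} = - 4 \left(-4 + 0\right) N^{2} = \left(-4\right) \left(-4\right) N^{2} = 16 N^{2}$)
$X{\left(-70 - 86 \right)} - 44199 = 16 \left(-70 - 86\right)^{2} - 44199 = 16 \left(-156\right)^{2} - 44199 = 16 \cdot 24336 - 44199 = 389376 - 44199 = 345177$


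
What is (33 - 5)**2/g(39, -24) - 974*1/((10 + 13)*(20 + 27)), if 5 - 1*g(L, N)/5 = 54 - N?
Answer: -1203014/394565 ≈ -3.0490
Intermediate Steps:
g(L, N) = -245 + 5*N (g(L, N) = 25 - 5*(54 - N) = 25 + (-270 + 5*N) = -245 + 5*N)
(33 - 5)**2/g(39, -24) - 974*1/((10 + 13)*(20 + 27)) = (33 - 5)**2/(-245 + 5*(-24)) - 974*1/((10 + 13)*(20 + 27)) = 28**2/(-245 - 120) - 974/(47*23) = 784/(-365) - 974/1081 = 784*(-1/365) - 974*1/1081 = -784/365 - 974/1081 = -1203014/394565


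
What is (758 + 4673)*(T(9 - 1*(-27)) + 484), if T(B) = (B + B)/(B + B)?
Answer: 2634035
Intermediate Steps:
T(B) = 1 (T(B) = (2*B)/((2*B)) = (2*B)*(1/(2*B)) = 1)
(758 + 4673)*(T(9 - 1*(-27)) + 484) = (758 + 4673)*(1 + 484) = 5431*485 = 2634035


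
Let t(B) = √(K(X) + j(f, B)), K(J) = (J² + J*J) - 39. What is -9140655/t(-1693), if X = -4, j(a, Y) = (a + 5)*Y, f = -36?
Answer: -3046885*√13119/8746 ≈ -39902.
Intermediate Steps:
j(a, Y) = Y*(5 + a) (j(a, Y) = (5 + a)*Y = Y*(5 + a))
K(J) = -39 + 2*J² (K(J) = (J² + J²) - 39 = 2*J² - 39 = -39 + 2*J²)
t(B) = √(-7 - 31*B) (t(B) = √((-39 + 2*(-4)²) + B*(5 - 36)) = √((-39 + 2*16) + B*(-31)) = √((-39 + 32) - 31*B) = √(-7 - 31*B))
-9140655/t(-1693) = -9140655/√(-7 - 31*(-1693)) = -9140655/√(-7 + 52483) = -9140655*√13119/26238 = -3046885*√13119/8746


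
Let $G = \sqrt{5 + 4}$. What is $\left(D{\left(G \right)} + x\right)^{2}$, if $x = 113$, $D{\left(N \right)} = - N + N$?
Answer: $12769$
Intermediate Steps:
$G = 3$ ($G = \sqrt{9} = 3$)
$D{\left(N \right)} = 0$
$\left(D{\left(G \right)} + x\right)^{2} = \left(0 + 113\right)^{2} = 113^{2} = 12769$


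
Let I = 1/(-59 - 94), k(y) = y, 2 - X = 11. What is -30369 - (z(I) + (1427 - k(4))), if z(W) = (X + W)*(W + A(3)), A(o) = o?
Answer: -743587804/23409 ≈ -31765.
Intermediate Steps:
X = -9 (X = 2 - 1*11 = 2 - 11 = -9)
I = -1/153 (I = 1/(-153) = -1/153 ≈ -0.0065359)
z(W) = (-9 + W)*(3 + W) (z(W) = (-9 + W)*(W + 3) = (-9 + W)*(3 + W))
-30369 - (z(I) + (1427 - k(4))) = -30369 - ((-27 + (-1/153)**2 - 6*(-1/153)) + (1427 - 1*4)) = -30369 - ((-27 + 1/23409 + 2/51) + (1427 - 4)) = -30369 - (-631124/23409 + 1423) = -30369 - 1*32679883/23409 = -30369 - 32679883/23409 = -743587804/23409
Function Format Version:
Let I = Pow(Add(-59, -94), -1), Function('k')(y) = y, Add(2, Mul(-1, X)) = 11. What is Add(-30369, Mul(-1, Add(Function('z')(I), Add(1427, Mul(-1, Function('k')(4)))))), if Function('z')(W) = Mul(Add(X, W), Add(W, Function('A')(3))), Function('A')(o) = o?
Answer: Rational(-743587804, 23409) ≈ -31765.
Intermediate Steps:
X = -9 (X = Add(2, Mul(-1, 11)) = Add(2, -11) = -9)
I = Rational(-1, 153) (I = Pow(-153, -1) = Rational(-1, 153) ≈ -0.0065359)
Function('z')(W) = Mul(Add(-9, W), Add(3, W)) (Function('z')(W) = Mul(Add(-9, W), Add(W, 3)) = Mul(Add(-9, W), Add(3, W)))
Add(-30369, Mul(-1, Add(Function('z')(I), Add(1427, Mul(-1, Function('k')(4)))))) = Add(-30369, Mul(-1, Add(Add(-27, Pow(Rational(-1, 153), 2), Mul(-6, Rational(-1, 153))), Add(1427, Mul(-1, 4))))) = Add(-30369, Mul(-1, Add(Add(-27, Rational(1, 23409), Rational(2, 51)), Add(1427, -4)))) = Add(-30369, Mul(-1, Add(Rational(-631124, 23409), 1423))) = Add(-30369, Mul(-1, Rational(32679883, 23409))) = Add(-30369, Rational(-32679883, 23409)) = Rational(-743587804, 23409)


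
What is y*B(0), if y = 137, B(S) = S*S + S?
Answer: 0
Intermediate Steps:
B(S) = S + S² (B(S) = S² + S = S + S²)
y*B(0) = 137*(0*(1 + 0)) = 137*(0*1) = 137*0 = 0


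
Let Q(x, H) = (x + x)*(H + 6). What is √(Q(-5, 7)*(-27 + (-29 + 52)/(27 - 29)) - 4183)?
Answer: √822 ≈ 28.671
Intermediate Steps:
Q(x, H) = 2*x*(6 + H) (Q(x, H) = (2*x)*(6 + H) = 2*x*(6 + H))
√(Q(-5, 7)*(-27 + (-29 + 52)/(27 - 29)) - 4183) = √((2*(-5)*(6 + 7))*(-27 + (-29 + 52)/(27 - 29)) - 4183) = √((2*(-5)*13)*(-27 + 23/(-2)) - 4183) = √(-130*(-27 + 23*(-½)) - 4183) = √(-130*(-27 - 23/2) - 4183) = √(-130*(-77/2) - 4183) = √(5005 - 4183) = √822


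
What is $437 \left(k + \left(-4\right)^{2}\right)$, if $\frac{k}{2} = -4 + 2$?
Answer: $5244$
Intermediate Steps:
$k = -4$ ($k = 2 \left(-4 + 2\right) = 2 \left(-2\right) = -4$)
$437 \left(k + \left(-4\right)^{2}\right) = 437 \left(-4 + \left(-4\right)^{2}\right) = 437 \left(-4 + 16\right) = 437 \cdot 12 = 5244$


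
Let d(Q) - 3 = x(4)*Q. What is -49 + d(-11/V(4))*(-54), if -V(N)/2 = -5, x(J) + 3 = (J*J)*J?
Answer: 17062/5 ≈ 3412.4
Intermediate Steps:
x(J) = -3 + J³ (x(J) = -3 + (J*J)*J = -3 + J²*J = -3 + J³)
V(N) = 10 (V(N) = -2*(-5) = 10)
d(Q) = 3 + 61*Q (d(Q) = 3 + (-3 + 4³)*Q = 3 + (-3 + 64)*Q = 3 + 61*Q)
-49 + d(-11/V(4))*(-54) = -49 + (3 + 61*(-11/10))*(-54) = -49 + (3 - 671/10)*(-54) = -49 - 641/10*(-54) = -49 + 17307/5 = 17062/5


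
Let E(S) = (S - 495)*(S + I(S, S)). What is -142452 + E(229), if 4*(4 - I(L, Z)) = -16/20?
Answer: -1022416/5 ≈ -2.0448e+5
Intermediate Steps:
I(L, Z) = 21/5 (I(L, Z) = 4 - (-4)/20 = 4 - 1/4*(-4/5) = 4 + 1/5 = 21/5)
E(S) = (-495 + S)*(21/5 + S) (E(S) = (S - 495)*(S + 21/5) = (-495 + S)*(21/5 + S))
-142452 + E(229) = -142452 + (-2079 + 229**2 - 2454/5*229) = -142452 + (-2079 + 52441 - 561966/5) = -142452 - 310156/5 = -1022416/5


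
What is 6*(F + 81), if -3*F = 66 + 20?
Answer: 314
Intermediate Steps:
F = -86/3 (F = -(66 + 20)/3 = -⅓*86 = -86/3 ≈ -28.667)
6*(F + 81) = 6*(-86/3 + 81) = 6*(157/3) = 314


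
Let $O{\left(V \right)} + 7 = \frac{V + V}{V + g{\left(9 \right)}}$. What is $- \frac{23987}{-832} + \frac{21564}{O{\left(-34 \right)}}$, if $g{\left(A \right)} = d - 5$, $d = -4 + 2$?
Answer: $- \frac{243446005}{60736} \approx -4008.3$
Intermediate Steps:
$d = -2$
$g{\left(A \right)} = -7$ ($g{\left(A \right)} = -2 - 5 = -7$)
$O{\left(V \right)} = -7 + \frac{2 V}{-7 + V}$ ($O{\left(V \right)} = -7 + \frac{V + V}{V - 7} = -7 + \frac{2 V}{-7 + V}$)
$- \frac{23987}{-832} + \frac{21564}{O{\left(-34 \right)}} = - \frac{23987}{-832} + \frac{21564}{\frac{1}{-7 - 34} \left(49 - -170\right)} = \left(-23987\right) \left(- \frac{1}{832}\right) + \frac{21564}{\frac{1}{-41} \left(49 + 170\right)} = \frac{23987}{832} + \frac{21564}{\left(- \frac{1}{41}\right) 219} = \frac{23987}{832} + \frac{21564}{- \frac{219}{41}} = \frac{23987}{832} + 21564 \left(- \frac{41}{219}\right) = \frac{23987}{832} - \frac{294708}{73} = - \frac{243446005}{60736}$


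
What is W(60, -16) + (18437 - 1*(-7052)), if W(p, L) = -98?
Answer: 25391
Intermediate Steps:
W(60, -16) + (18437 - 1*(-7052)) = -98 + (18437 - 1*(-7052)) = -98 + (18437 + 7052) = -98 + 25489 = 25391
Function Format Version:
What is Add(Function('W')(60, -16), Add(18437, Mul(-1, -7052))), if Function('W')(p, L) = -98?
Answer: 25391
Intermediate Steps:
Add(Function('W')(60, -16), Add(18437, Mul(-1, -7052))) = Add(-98, Add(18437, Mul(-1, -7052))) = Add(-98, Add(18437, 7052)) = Add(-98, 25489) = 25391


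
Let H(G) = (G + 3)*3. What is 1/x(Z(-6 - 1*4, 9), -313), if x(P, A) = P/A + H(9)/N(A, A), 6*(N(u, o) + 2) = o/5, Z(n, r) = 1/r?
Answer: -1050741/3042733 ≈ -0.34533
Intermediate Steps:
H(G) = 9 + 3*G (H(G) = (3 + G)*3 = 9 + 3*G)
N(u, o) = -2 + o/30 (N(u, o) = -2 + (o/5)/6 = -2 + o/30)
x(P, A) = 36/(-2 + A/30) + P/A (x(P, A) = P/A + (9 + 3*9)/(-2 + A/30) = P/A + (9 + 27)/(-2 + A/30) = P/A + 36/(-2 + A/30) = 36/(-2 + A/30) + P/A)
1/x(Z(-6 - 1*4, 9), -313) = 1/((1080*(-313) + (-60 - 313)/9)/((-313)*(-60 - 313))) = 1/(-1/313*(-338040 + (1/9)*(-373))/(-373)) = 1/(-1/313*(-1/373)*(-338040 - 373/9)) = 1/(-1/313*(-1/373)*(-3042733/9)) = 1/(-3042733/1050741) = -1050741/3042733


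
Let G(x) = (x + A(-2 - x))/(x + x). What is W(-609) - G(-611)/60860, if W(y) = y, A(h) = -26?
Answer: -3483991609/5720840 ≈ -609.00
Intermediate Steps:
G(x) = (-26 + x)/(2*x) (G(x) = (x - 26)/(x + x) = (-26 + x)/((2*x)) = (-26 + x)*(1/(2*x)) = (-26 + x)/(2*x))
W(-609) - G(-611)/60860 = -609 - (1/2)*(-26 - 611)/(-611)/60860 = -609 - (1/2)*(-1/611)*(-637)/60860 = -609 - 49/(94*60860) = -609 - 1*49/5720840 = -609 - 49/5720840 = -3483991609/5720840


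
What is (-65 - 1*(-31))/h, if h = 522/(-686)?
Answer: 11662/261 ≈ 44.682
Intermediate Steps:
h = -261/343 (h = 522*(-1/686) = -261/343 ≈ -0.76093)
(-65 - 1*(-31))/h = (-65 - 1*(-31))/(-261/343) = (-65 + 31)*(-343/261) = -34*(-343/261) = 11662/261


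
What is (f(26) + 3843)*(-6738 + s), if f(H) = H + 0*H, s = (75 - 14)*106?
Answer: -1052368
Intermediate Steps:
s = 6466 (s = 61*106 = 6466)
f(H) = H (f(H) = H + 0 = H)
(f(26) + 3843)*(-6738 + s) = (26 + 3843)*(-6738 + 6466) = 3869*(-272) = -1052368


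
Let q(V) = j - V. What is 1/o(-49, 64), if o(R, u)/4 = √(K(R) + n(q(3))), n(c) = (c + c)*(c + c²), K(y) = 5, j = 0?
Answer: -I*√31/124 ≈ -0.044901*I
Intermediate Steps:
q(V) = -V (q(V) = 0 - V = -V)
n(c) = 2*c*(c + c²) (n(c) = (2*c)*(c + c²) = 2*c*(c + c²))
o(R, u) = 4*I*√31 (o(R, u) = 4*√(5 + 2*(-1*3)²*(1 - 1*3)) = 4*√(5 + 2*(-3)²*(1 - 3)) = 4*√(5 + 2*9*(-2)) = 4*√(5 - 36) = 4*√(-31) = 4*(I*√31) = 4*I*√31)
1/o(-49, 64) = 1/(4*I*√31) = -I*√31/124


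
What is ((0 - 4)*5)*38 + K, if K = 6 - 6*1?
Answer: -760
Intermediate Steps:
K = 0 (K = 6 - 6 = 0)
((0 - 4)*5)*38 + K = ((0 - 4)*5)*38 + 0 = -4*5*38 + 0 = -20*38 + 0 = -760 + 0 = -760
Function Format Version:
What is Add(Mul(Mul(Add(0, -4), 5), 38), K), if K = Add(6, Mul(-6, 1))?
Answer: -760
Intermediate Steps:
K = 0 (K = Add(6, -6) = 0)
Add(Mul(Mul(Add(0, -4), 5), 38), K) = Add(Mul(Mul(Add(0, -4), 5), 38), 0) = Add(Mul(Mul(-4, 5), 38), 0) = Add(Mul(-20, 38), 0) = Add(-760, 0) = -760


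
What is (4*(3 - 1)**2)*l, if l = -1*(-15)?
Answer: 240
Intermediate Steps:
l = 15
(4*(3 - 1)**2)*l = (4*(3 - 1)**2)*15 = (4*2**2)*15 = (4*4)*15 = 16*15 = 240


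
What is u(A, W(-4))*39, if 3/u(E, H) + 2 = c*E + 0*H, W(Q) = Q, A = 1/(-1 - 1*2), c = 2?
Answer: -351/8 ≈ -43.875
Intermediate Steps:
A = -⅓ (A = 1/(-1 - 2) = 1/(-3) = -⅓ ≈ -0.33333)
u(E, H) = 3/(-2 + 2*E) (u(E, H) = 3/(-2 + (2*E + 0*H)) = 3/(-2 + (2*E + 0)) = 3/(-2 + 2*E))
u(A, W(-4))*39 = (3/(2*(-1 - ⅓)))*39 = (3/(2*(-4/3)))*39 = ((3/2)*(-¾))*39 = -9/8*39 = -351/8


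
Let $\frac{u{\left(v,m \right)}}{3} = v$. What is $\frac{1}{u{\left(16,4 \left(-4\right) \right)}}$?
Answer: $\frac{1}{48} \approx 0.020833$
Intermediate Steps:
$u{\left(v,m \right)} = 3 v$
$\frac{1}{u{\left(16,4 \left(-4\right) \right)}} = \frac{1}{3 \cdot 16} = \frac{1}{48}$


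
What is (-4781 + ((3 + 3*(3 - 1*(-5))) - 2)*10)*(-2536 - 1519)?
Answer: 18373205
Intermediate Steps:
(-4781 + ((3 + 3*(3 - 1*(-5))) - 2)*10)*(-2536 - 1519) = (-4781 + ((3 + 3*(3 + 5)) - 2)*10)*(-4055) = (-4781 + ((3 + 3*8) - 2)*10)*(-4055) = (-4781 + ((3 + 24) - 2)*10)*(-4055) = (-4781 + (27 - 2)*10)*(-4055) = (-4781 + 25*10)*(-4055) = (-4781 + 250)*(-4055) = -4531*(-4055) = 18373205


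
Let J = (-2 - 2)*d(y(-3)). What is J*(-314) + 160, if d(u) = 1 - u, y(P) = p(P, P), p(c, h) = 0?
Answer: 1416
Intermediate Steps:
y(P) = 0
J = -4 (J = (-2 - 2)*(1 - 1*0) = -4*(1 + 0) = -4*1 = -4)
J*(-314) + 160 = -4*(-314) + 160 = 1256 + 160 = 1416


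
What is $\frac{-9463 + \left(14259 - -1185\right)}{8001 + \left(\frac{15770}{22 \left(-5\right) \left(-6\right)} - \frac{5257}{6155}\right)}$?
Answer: $\frac{2429661630}{3259605703} \approx 0.74539$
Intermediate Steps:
$\frac{-9463 + \left(14259 - -1185\right)}{8001 + \left(\frac{15770}{22 \left(-5\right) \left(-6\right)} - \frac{5257}{6155}\right)} = \frac{-9463 + \left(14259 + 1185\right)}{8001 + \left(\frac{15770}{\left(-110\right) \left(-6\right)} - \frac{5257}{6155}\right)} = \frac{-9463 + 15444}{8001 - \left(\frac{5257}{6155} - \frac{15770}{660}\right)} = \frac{5981}{8001 + \left(15770 \cdot \frac{1}{660} - \frac{5257}{6155}\right)} = \frac{5981}{8001 + \left(\frac{1577}{66} - \frac{5257}{6155}\right)} = \frac{5981}{8001 + \frac{9359473}{406230}} = \frac{5981}{\frac{3259605703}{406230}} = 5981 \cdot \frac{406230}{3259605703} = \frac{2429661630}{3259605703}$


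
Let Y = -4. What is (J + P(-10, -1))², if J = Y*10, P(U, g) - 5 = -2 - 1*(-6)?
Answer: 961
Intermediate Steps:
P(U, g) = 9 (P(U, g) = 5 + (-2 - 1*(-6)) = 5 + (-2 + 6) = 5 + 4 = 9)
J = -40 (J = -4*10 = -40)
(J + P(-10, -1))² = (-40 + 9)² = (-31)² = 961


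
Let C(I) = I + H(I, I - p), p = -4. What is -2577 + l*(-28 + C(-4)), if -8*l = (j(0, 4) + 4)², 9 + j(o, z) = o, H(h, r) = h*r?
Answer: -2477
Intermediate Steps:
j(o, z) = -9 + o
l = -25/8 (l = -((-9 + 0) + 4)²/8 = -(-9 + 4)²/8 = -⅛*(-5)² = -⅛*25 = -25/8 ≈ -3.1250)
C(I) = I + I*(4 + I) (C(I) = I + I*(I - 1*(-4)) = I + I*(I + 4) = I + I*(4 + I))
-2577 + l*(-28 + C(-4)) = -2577 - 25*(-28 - 4*(5 - 4))/8 = -2577 - 25*(-28 - 4*1)/8 = -2577 - 25*(-28 - 4)/8 = -2577 - 25/8*(-32) = -2577 + 100 = -2477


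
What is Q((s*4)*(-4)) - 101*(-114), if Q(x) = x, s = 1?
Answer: 11498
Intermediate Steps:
Q((s*4)*(-4)) - 101*(-114) = (1*4)*(-4) - 101*(-114) = 4*(-4) + 11514 = -16 + 11514 = 11498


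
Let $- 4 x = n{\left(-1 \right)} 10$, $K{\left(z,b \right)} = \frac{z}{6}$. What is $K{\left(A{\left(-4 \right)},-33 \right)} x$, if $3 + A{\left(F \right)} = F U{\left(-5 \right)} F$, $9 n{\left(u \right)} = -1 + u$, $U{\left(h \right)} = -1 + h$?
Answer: $- \frac{55}{6} \approx -9.1667$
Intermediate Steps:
$n{\left(u \right)} = - \frac{1}{9} + \frac{u}{9}$ ($n{\left(u \right)} = \frac{-1 + u}{9} = - \frac{1}{9} + \frac{u}{9}$)
$A{\left(F \right)} = -3 - 6 F^{2}$ ($A{\left(F \right)} = -3 + F \left(-1 - 5\right) F = -3 + F \left(-6\right) F = -3 + - 6 F F = -3 - 6 F^{2}$)
$K{\left(z,b \right)} = \frac{z}{6}$ ($K{\left(z,b \right)} = z \frac{1}{6} = \frac{z}{6}$)
$x = \frac{5}{9}$ ($x = - \frac{\left(- \frac{1}{9} + \frac{1}{9} \left(-1\right)\right) 10}{4} = - \frac{\left(- \frac{1}{9} - \frac{1}{9}\right) 10}{4} = - \frac{\left(- \frac{2}{9}\right) 10}{4} = \left(- \frac{1}{4}\right) \left(- \frac{20}{9}\right) = \frac{5}{9} \approx 0.55556$)
$K{\left(A{\left(-4 \right)},-33 \right)} x = \frac{-3 - 6 \left(-4\right)^{2}}{6} \cdot \frac{5}{9} = \frac{-3 - 96}{6} \cdot \frac{5}{9} = \frac{1}{6} \left(-99\right) \frac{5}{9} = \left(- \frac{33}{2}\right) \frac{5}{9} = - \frac{55}{6}$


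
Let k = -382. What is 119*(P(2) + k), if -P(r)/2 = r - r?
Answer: -45458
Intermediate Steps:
P(r) = 0 (P(r) = -2*(r - r) = -2*0 = 0)
119*(P(2) + k) = 119*(0 - 382) = 119*(-382) = -45458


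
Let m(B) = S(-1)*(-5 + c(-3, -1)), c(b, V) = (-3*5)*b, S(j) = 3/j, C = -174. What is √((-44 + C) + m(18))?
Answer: 13*I*√2 ≈ 18.385*I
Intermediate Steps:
c(b, V) = -15*b
m(B) = -120 (m(B) = (3/(-1))*(-5 - 15*(-3)) = (3*(-1))*(-5 + 45) = -3*40 = -120)
√((-44 + C) + m(18)) = √((-44 - 174) - 120) = √(-218 - 120) = √(-338) = 13*I*√2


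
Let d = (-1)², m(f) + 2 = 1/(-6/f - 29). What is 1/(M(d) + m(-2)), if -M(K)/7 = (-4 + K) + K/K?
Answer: 26/311 ≈ 0.083601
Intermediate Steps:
m(f) = -2 + 1/(-29 - 6/f) (m(f) = -2 + 1/(-6/f - 29) = -2 + 1/(-29 - 6/f))
d = 1
M(K) = 21 - 7*K (M(K) = -7*((-4 + K) + K/K) = -7*((-4 + K) + 1) = -7*(-3 + K) = 21 - 7*K)
1/(M(d) + m(-2)) = 1/((21 - 7*1) + (-12 - 59*(-2))/(6 + 29*(-2))) = 1/((21 - 7) + (-12 + 118)/(6 - 58)) = 1/(14 + 106/(-52)) = 1/(14 - 1/52*106) = 1/(14 - 53/26) = 1/(311/26) = 26/311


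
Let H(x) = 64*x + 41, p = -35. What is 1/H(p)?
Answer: -1/2199 ≈ -0.00045475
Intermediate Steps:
H(x) = 41 + 64*x
1/H(p) = 1/(41 + 64*(-35)) = 1/(41 - 2240) = 1/(-2199) = -1/2199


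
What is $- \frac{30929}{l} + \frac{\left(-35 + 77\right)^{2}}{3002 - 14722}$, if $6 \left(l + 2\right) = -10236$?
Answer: $\frac{44934371}{2502220} \approx 17.958$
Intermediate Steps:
$l = -1708$ ($l = -2 + \frac{1}{6} \left(-10236\right) = -2 - 1706 = -1708$)
$- \frac{30929}{l} + \frac{\left(-35 + 77\right)^{2}}{3002 - 14722} = - \frac{30929}{-1708} + \frac{\left(-35 + 77\right)^{2}}{3002 - 14722} = \left(-30929\right) \left(- \frac{1}{1708}\right) + \frac{42^{2}}{3002 - 14722} = \frac{30929}{1708} + \frac{1764}{-11720} = \frac{30929}{1708} + 1764 \left(- \frac{1}{11720}\right) = \frac{30929}{1708} - \frac{441}{2930} = \frac{44934371}{2502220}$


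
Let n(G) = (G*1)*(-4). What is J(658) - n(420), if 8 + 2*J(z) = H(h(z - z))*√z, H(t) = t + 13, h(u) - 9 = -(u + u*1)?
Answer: 1676 + 11*√658 ≈ 1958.2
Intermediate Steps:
n(G) = -4*G (n(G) = G*(-4) = -4*G)
h(u) = 9 - 2*u (h(u) = 9 - (u + u*1) = 9 - (u + u) = 9 - 2*u)
H(t) = 13 + t
J(z) = -4 + 11*√z (J(z) = -4 + ((13 + (9 - 2*(z - z)))*√z)/2 = -4 + ((13 + (9 - 2*0))*√z)/2 = -4 + ((13 + (9 + 0))*√z)/2 = -4 + ((13 + 9)*√z)/2 = -4 + (22*√z)/2 = -4 + 11*√z)
J(658) - n(420) = (-4 + 11*√658) - (-4)*420 = (-4 + 11*√658) - 1*(-1680) = (-4 + 11*√658) + 1680 = 1676 + 11*√658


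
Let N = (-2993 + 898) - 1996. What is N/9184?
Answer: -4091/9184 ≈ -0.44545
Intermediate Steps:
N = -4091 (N = -2095 - 1996 = -4091)
N/9184 = -4091/9184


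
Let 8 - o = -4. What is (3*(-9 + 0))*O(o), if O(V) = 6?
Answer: -162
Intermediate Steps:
o = 12 (o = 8 - 1*(-4) = 8 + 4 = 12)
(3*(-9 + 0))*O(o) = (3*(-9 + 0))*6 = (3*(-9))*6 = -27*6 = -162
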